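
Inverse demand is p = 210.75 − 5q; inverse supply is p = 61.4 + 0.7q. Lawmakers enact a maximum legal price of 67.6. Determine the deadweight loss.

Competitive equilibrium: 210.75 − 5q = 61.4 + 0.7q → q* = 26.20175, p* = 79.74123.
At the ceiling p = 67.6, quantity supplied = (67.6 − 61.4)/0.7 = 8.85714.
Willingness to pay at q' = 8.85714: 210.75 − 5·8.85714 = 166.4643.
Δq = 26.20175 − 8.85714 = 17.34461; wedge = 166.4643 − 67.6 = 98.8643.
DWL = ½ × 17.34461 × 98.8643 = 857.38.

857.38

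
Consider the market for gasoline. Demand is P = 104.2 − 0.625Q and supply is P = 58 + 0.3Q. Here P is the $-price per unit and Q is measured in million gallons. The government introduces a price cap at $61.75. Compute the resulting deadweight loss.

Competitive equilibrium: 104.2 − 0.625Q = 58 + 0.3Q → Q* = 49.9459, P* = 72.9838.
At the ceiling P = 61.75, quantity supplied = (61.75 − 58)/0.3 = 12.5.
Willingness to pay at Q' = 12.5: 104.2 − 0.625·12.5 = 96.3875.
ΔQ = 49.9459 − 12.5 = 37.4459; wedge = 96.3875 − 61.75 = 34.6375.
The triangle = ½ × 37.4459 × 34.6375 = $648.52 million.

$648.52 million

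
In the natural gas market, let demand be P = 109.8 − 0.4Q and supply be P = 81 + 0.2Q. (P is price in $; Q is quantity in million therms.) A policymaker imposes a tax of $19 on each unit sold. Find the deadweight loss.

$300.83 million

Competitive equilibrium: 109.8 − 0.4Q = 81 + 0.2Q → Q* = 48, P* = 90.6.
With the tax, the buyer price exceeds the seller price by 19: (109.8 − 0.4Q) − (81 + 0.2Q) = 19 → Q' = 16.3333.
ΔQ = 48 − 16.3333 = 31.6667; the wedge equals the tax, 19.
The triangle = ½ × 31.6667 × 19 = $300.83 million.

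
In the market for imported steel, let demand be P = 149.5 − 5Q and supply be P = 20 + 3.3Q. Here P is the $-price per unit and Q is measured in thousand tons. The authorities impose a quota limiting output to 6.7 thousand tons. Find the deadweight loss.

Competitive equilibrium: 149.5 − 5Q = 20 + 3.3Q → Q* = 15.6024, P* = 71.488.
At Q = 6.7: demand price = 149.5 − 5·6.7 = 116; supply price = 20 + 3.3·6.7 = 42.11.
ΔQ = 15.6024 − 6.7 = 8.9024; wedge = 116 − 42.11 = 73.89.
Deadweight loss = ½ × 8.9024 × 73.89 = $328.90 thousand.

$328.90 thousand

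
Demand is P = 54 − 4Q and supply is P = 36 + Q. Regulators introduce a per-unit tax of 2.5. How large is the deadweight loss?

Competitive equilibrium: 54 − 4Q = 36 + Q → Q* = 3.6, P* = 39.6.
With the tax, the buyer price exceeds the seller price by 2.5: (54 − 4Q) − (36 + Q) = 2.5 → Q' = 3.1.
ΔQ = 3.6 − 3.1 = 0.5; the wedge equals the tax, 2.5.
DWL = ½ × 0.5 × 2.5 = 0.625.

0.625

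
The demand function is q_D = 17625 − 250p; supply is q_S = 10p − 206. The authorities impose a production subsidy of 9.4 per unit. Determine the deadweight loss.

In inverse form: demand p = 70.5 − 0.004q, supply p = 20.6 + 0.1q.
Competitive equilibrium: 70.5 − 0.004q = 20.6 + 0.1q → q* = 479.8077, p* = 68.5808.
The subsidy lowers effective supply by 9.4: p = 11.2 + 0.1q.
New quantity: 70.5 − 0.004q = 11.2 + 0.1q → q' = 570.1923.
Overproduction Δq = 570.1923 − 479.8077 = 90.3846; wedge = subsidy = 9.4.
DWL = ½ × 90.3846 × 9.4 = 424.81.

424.81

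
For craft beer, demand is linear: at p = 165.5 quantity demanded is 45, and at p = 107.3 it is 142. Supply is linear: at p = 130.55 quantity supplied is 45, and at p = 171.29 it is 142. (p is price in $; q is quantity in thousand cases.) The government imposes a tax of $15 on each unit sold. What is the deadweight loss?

Demand slope = (107.3 − 165.5)/(142 − 45) = −0.6, so p = 192.5 − 0.6q.
Supply slope = (171.29 − 130.55)/(142 − 45) = 0.42, so p = 111.65 + 0.42q.
Competitive equilibrium: 192.5 − 0.6q = 111.65 + 0.42q → q* = 79.2647, p* = 144.9412.
With the tax, the buyer price exceeds the seller price by 15: (192.5 − 0.6q) − (111.65 + 0.42q) = 15 → q' = 64.5588.
Δq = 79.2647 − 64.5588 = 14.7059; the wedge equals the tax, 15.
Deadweight loss = ½ × 14.7059 × 15 = $110.29 thousand.

$110.29 thousand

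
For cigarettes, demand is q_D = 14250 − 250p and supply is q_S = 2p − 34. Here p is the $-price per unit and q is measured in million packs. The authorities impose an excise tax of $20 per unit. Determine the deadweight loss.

In inverse form: demand p = 57 − 0.004q, supply p = 17 + 0.5q.
Competitive equilibrium: 57 − 0.004q = 17 + 0.5q → q* = 79.3651, p* = 56.6825.
With the tax, the buyer price exceeds the seller price by 20: (57 − 0.004q) − (17 + 0.5q) = 20 → q' = 39.6825.
Δq = 79.3651 − 39.6825 = 39.6826; the wedge equals the tax, 20.
The triangle = ½ × 39.6826 × 20 = $396.83 million.

$396.83 million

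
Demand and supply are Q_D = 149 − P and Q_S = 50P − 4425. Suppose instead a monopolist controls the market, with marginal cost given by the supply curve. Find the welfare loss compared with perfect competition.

439.72

In inverse form: demand P = 149 − Q, supply P = 88.5 + 0.02Q.
Competitive equilibrium: 149 − Q = 88.5 + 0.02Q → Q* = 59.3137, P* = 89.6863.
Marginal revenue: MR = 149 − 2Q. Set MR = MC: 149 − 2Q = 88.5 + 0.02Q → Q_m = 29.9505.
Price P_m = 149 − 1·29.9505 = 119.0495; MC(Q_m) = 88.5 + 0.02·29.9505 = 89.099.
Competitive Q* = 59.3137, so ΔQ = 29.3632; wedge = 119.0495 − 89.099 = 29.9505.
Welfare loss = ½ × 29.3632 × 29.9505 = 439.72.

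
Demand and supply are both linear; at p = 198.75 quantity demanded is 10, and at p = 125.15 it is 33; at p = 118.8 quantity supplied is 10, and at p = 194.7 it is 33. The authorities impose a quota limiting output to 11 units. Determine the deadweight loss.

Demand slope = (125.15 − 198.75)/(33 − 10) = −3.2, so p = 230.75 − 3.2q.
Supply slope = (194.7 − 118.8)/(33 − 10) = 3.3, so p = 85.8 + 3.3q.
Competitive equilibrium: 230.75 − 3.2q = 85.8 + 3.3q → q* = 22.3, p* = 159.39.
At q = 11: demand price = 230.75 − 3.2·11 = 195.55; supply price = 85.8 + 3.3·11 = 122.1.
Δq = 22.3 − 11 = 11.3; wedge = 195.55 − 122.1 = 73.45.
DWL = ½ × 11.3 × 73.45 = 414.99.

414.99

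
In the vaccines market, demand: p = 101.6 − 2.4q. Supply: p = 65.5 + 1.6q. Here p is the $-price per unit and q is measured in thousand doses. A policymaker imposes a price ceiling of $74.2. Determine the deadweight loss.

Competitive equilibrium: 101.6 − 2.4q = 65.5 + 1.6q → q* = 9.025, p* = 79.94.
At the ceiling p = 74.2, quantity supplied = (74.2 − 65.5)/1.6 = 5.4375.
Willingness to pay at q' = 5.4375: 101.6 − 2.4·5.4375 = 88.55.
Δq = 9.025 − 5.4375 = 3.5875; wedge = 88.55 − 74.2 = 14.35.
Deadweight loss = ½ × 3.5875 × 14.35 = $25.74 thousand.

$25.74 thousand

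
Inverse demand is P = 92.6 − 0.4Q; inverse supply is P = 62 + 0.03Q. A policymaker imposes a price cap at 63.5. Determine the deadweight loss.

96.29

Competitive equilibrium: 92.6 − 0.4Q = 62 + 0.03Q → Q* = 71.1628, P* = 64.1349.
At the ceiling P = 63.5, quantity supplied = (63.5 − 62)/0.03 = 50.
Willingness to pay at Q' = 50: 92.6 − 0.4·50 = 72.6.
ΔQ = 71.1628 − 50 = 21.1628; wedge = 72.6 − 63.5 = 9.1.
DWL = ½ × 21.1628 × 9.1 = 96.29.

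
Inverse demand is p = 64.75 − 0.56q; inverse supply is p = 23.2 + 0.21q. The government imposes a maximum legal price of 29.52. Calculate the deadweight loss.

Competitive equilibrium: 64.75 − 0.56q = 23.2 + 0.21q → q* = 53.961, p* = 34.5318.
At the ceiling p = 29.52, quantity supplied = (29.52 − 23.2)/0.21 = 30.0952.
Willingness to pay at q' = 30.0952: 64.75 − 0.56·30.0952 = 47.8967.
Δq = 53.961 − 30.0952 = 23.8658; wedge = 47.8967 − 29.52 = 18.3767.
The triangle = ½ × 23.8658 × 18.3767 = 219.29.

219.29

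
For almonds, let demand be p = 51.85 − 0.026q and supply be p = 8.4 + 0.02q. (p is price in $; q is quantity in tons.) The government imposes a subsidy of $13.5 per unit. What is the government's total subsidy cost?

$16713.59

Competitive equilibrium: 51.85 − 0.026q = 8.4 + 0.02q → q* = 944.5652, p* = 27.2913.
The subsidy lowers effective supply by 13.5: p = 0.02q − 5.1.
New quantity: 51.85 − 0.026q = 0.02q − 5.1 → q' = 1238.0435.
Total subsidy cost = 13.5 × 1238.0435 = $16713.59.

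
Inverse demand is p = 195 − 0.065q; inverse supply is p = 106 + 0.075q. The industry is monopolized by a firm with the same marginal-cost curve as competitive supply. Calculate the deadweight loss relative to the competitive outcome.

2844.07

Competitive equilibrium: 195 − 0.065q = 106 + 0.075q → q* = 635.7143, p* = 153.6786.
Marginal revenue: MR = 195 − 0.13q. Set MR = MC: 195 − 0.13q = 106 + 0.075q → q_m = 434.1463.
Price p_m = 195 − 0.065·434.1463 = 166.7805; MC(q_m) = 106 + 0.075·434.1463 = 138.561.
Competitive q* = 635.7143, so Δq = 201.568; wedge = 166.7805 − 138.561 = 28.2195.
The triangle = ½ × 201.568 × 28.2195 = 2844.07.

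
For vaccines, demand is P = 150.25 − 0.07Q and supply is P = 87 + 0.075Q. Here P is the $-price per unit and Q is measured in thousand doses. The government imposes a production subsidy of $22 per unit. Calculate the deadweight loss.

Competitive equilibrium: 150.25 − 0.07Q = 87 + 0.075Q → Q* = 436.2069, P* = 119.7155.
The subsidy lowers effective supply by 22: P = 65 + 0.075Q.
New quantity: 150.25 − 0.07Q = 65 + 0.075Q → Q' = 587.931.
Overproduction ΔQ = 587.931 − 436.2069 = 151.7241; wedge = subsidy = 22.
The triangle = ½ × 151.7241 × 22 = $1668.97 thousand.

$1668.97 thousand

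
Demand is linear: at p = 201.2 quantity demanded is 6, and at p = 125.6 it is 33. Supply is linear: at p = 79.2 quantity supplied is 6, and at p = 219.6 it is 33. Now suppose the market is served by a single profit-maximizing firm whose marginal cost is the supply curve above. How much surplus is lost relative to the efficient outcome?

Demand slope = (125.6 − 201.2)/(33 − 6) = −2.8, so p = 218 − 2.8q.
Supply slope = (219.6 − 79.2)/(33 − 6) = 5.2, so p = 48 + 5.2q.
Competitive equilibrium: 218 − 2.8q = 48 + 5.2q → q* = 21.25, p* = 158.5.
Marginal revenue: MR = 218 − 5.6q. Set MR = MC: 218 − 5.6q = 48 + 5.2q → q_m = 15.7407.
Price p_m = 218 − 2.8·15.7407 = 173.926; MC(q_m) = 48 + 5.2·15.7407 = 129.8516.
Competitive q* = 21.25, so Δq = 5.5093; wedge = 173.926 − 129.8516 = 44.0744.
Deadweight loss = ½ × 5.5093 × 44.0744 = 121.41.

121.41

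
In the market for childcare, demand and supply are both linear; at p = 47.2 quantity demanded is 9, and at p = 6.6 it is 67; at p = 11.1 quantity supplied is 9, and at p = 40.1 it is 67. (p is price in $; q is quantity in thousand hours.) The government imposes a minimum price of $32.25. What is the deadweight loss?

Demand slope = (6.6 − 47.2)/(67 − 9) = −0.7, so p = 53.5 − 0.7q.
Supply slope = (40.1 − 11.1)/(67 − 9) = 0.5, so p = 6.6 + 0.5q.
Competitive equilibrium: 53.5 − 0.7q = 6.6 + 0.5q → q* = 39.0833, p* = 26.1417.
At the floor p = 32.25, quantity demanded = (53.5 − 32.25)/0.7 = 30.3571.
Sellers' marginal cost at q' = 30.3571: 6.6 + 0.5·30.3571 = 21.7786.
Δq = 39.0833 − 30.3571 = 8.7262; wedge = 32.25 − 21.7786 = 10.4714.
Deadweight loss = ½ × 8.7262 × 10.4714 = $45.69 thousand.

$45.69 thousand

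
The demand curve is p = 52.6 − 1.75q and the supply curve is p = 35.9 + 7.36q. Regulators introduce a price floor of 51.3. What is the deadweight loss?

5.41

Competitive equilibrium: 52.6 − 1.75q = 35.9 + 7.36q → q* = 1.8332, p* = 49.392.
At the floor p = 51.3, quantity demanded = (52.6 − 51.3)/1.75 = 0.7429.
Sellers' marginal cost at q' = 0.7429: 35.9 + 7.36·0.7429 = 41.3677.
Δq = 1.8332 − 0.7429 = 1.0903; wedge = 51.3 − 41.3677 = 9.9323.
The triangle = ½ × 1.0903 × 9.9323 = 5.41.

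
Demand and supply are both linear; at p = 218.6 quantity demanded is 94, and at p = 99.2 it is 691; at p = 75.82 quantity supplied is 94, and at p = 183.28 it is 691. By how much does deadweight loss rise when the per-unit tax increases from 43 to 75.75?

5117.19

Demand slope = (99.2 − 218.6)/(691 − 94) = −0.2, so p = 237.4 − 0.2q.
Supply slope = (183.28 − 75.82)/(691 − 94) = 0.18, so p = 58.9 + 0.18q.
Competitive equilibrium: 237.4 − 0.2q = 58.9 + 0.18q → q* = 469.7368, p* = 143.4526.
For a per-unit tax t: Δq = t/0.38, so DWL = ½·t·(t/0.38) = t²/0.76.
At t = 43: DWL = 2432.895. At t = 75.75: DWL = 7550.082.
Increase = 7550.082 − 2432.895 = 5117.19.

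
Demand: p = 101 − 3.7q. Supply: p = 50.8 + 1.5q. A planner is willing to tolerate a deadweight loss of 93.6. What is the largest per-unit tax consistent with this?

Competitive equilibrium: 101 − 3.7q = 50.8 + 1.5q → q* = 9.6538, p* = 65.2808.
A tax t gives Δq = t/5.2 and wedge t, so DWL = t²/10.4.
t²/10.4 = 93.6 → t² = 973.44 → t = 31.2.

31.2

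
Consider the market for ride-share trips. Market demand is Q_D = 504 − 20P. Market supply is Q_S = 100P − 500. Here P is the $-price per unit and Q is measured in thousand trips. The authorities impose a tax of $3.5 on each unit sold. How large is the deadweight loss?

$102.08 thousand

In inverse form: demand P = 25.2 − 0.05Q, supply P = 5 + 0.01Q.
Competitive equilibrium: 25.2 − 0.05Q = 5 + 0.01Q → Q* = 336.6667, P* = 8.3667.
With the tax, the buyer price exceeds the seller price by 3.5: (25.2 − 0.05Q) − (5 + 0.01Q) = 3.5 → Q' = 278.3333.
ΔQ = 336.6667 − 278.3333 = 58.3334; the wedge equals the tax, 3.5.
Deadweight loss = ½ × 58.3334 × 3.5 = $102.08 thousand.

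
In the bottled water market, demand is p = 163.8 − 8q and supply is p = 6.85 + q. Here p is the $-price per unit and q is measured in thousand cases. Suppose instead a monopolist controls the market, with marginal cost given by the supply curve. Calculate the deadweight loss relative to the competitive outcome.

Competitive equilibrium: 163.8 − 8q = 6.85 + q → q* = 17.4389, p* = 24.2889.
Marginal revenue: MR = 163.8 − 16q. Set MR = MC: 163.8 − 16q = 6.85 + q → q_m = 9.2324.
Price p_m = 163.8 − 8·9.2324 = 89.9408; MC(q_m) = 6.85 + 1·9.2324 = 16.0824.
Competitive q* = 17.4389, so Δq = 8.2065; wedge = 89.9408 − 16.0824 = 73.8584.
The triangle = ½ × 8.2065 × 73.8584 = $303.06 thousand.

$303.06 thousand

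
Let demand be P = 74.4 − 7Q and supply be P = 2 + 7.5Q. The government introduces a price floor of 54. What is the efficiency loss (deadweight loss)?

31.33

Competitive equilibrium: 74.4 − 7Q = 2 + 7.5Q → Q* = 4.9931, P* = 39.4483.
At the floor P = 54, quantity demanded = (74.4 − 54)/7 = 2.9143.
Sellers' marginal cost at Q' = 2.9143: 2 + 7.5·2.9143 = 23.8573.
ΔQ = 4.9931 − 2.9143 = 2.0788; wedge = 54 − 23.8573 = 30.1427.
Deadweight loss = ½ × 2.0788 × 30.1427 = 31.33.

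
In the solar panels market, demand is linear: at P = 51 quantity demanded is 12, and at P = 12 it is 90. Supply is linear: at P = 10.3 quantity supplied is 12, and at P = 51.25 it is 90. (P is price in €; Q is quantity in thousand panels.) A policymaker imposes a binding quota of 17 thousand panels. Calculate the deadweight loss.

€617.36 thousand

Demand slope = (12 − 51)/(90 − 12) = −0.5, so P = 57 − 0.5Q.
Supply slope = (51.25 − 10.3)/(90 − 12) = 0.525, so P = 4 + 0.525Q.
Competitive equilibrium: 57 − 0.5Q = 4 + 0.525Q → Q* = 51.7073, P* = 31.1463.
At Q = 17: demand price = 57 − 0.5·17 = 48.5; supply price = 4 + 0.525·17 = 12.925.
ΔQ = 51.7073 − 17 = 34.7073; wedge = 48.5 − 12.925 = 35.575.
Welfare loss = ½ × 34.7073 × 35.575 = €617.36 thousand.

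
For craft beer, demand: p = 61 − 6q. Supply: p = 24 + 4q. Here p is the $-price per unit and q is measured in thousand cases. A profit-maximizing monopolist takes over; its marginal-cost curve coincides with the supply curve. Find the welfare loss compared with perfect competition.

Competitive equilibrium: 61 − 6q = 24 + 4q → q* = 3.7, p* = 38.8.
Marginal revenue: MR = 61 − 12q. Set MR = MC: 61 − 12q = 24 + 4q → q_m = 2.3125.
Price p_m = 61 − 6·2.3125 = 47.125; MC(q_m) = 24 + 4·2.3125 = 33.25.
Competitive q* = 3.7, so Δq = 1.3875; wedge = 47.125 − 33.25 = 13.875.
Deadweight loss = ½ × 1.3875 × 13.875 = $9.63 thousand.

$9.63 thousand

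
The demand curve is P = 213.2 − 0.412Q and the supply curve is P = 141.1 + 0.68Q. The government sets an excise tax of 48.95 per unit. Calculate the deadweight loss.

Competitive equilibrium: 213.2 − 0.412Q = 141.1 + 0.68Q → Q* = 66.0256, P* = 185.9974.
With the tax, the buyer price exceeds the seller price by 48.95: (213.2 − 0.412Q) − (141.1 + 0.68Q) = 48.95 → Q' = 21.1996.
ΔQ = 66.0256 − 21.1996 = 44.826; the wedge equals the tax, 48.95.
DWL = ½ × 44.826 × 48.95 = 1097.12.

1097.12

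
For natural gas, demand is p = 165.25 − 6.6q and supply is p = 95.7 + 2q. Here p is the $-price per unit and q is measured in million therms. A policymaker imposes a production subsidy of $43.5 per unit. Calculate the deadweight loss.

Competitive equilibrium: 165.25 − 6.6q = 95.7 + 2q → q* = 8.0872, p* = 111.8744.
The subsidy lowers effective supply by 43.5: p = 52.2 + 2q.
New quantity: 165.25 − 6.6q = 52.2 + 2q → q' = 13.1453.
Overproduction Δq = 13.1453 − 8.0872 = 5.0581; wedge = subsidy = 43.5.
Welfare loss = ½ × 5.0581 × 43.5 = $110.01 million.

$110.01 million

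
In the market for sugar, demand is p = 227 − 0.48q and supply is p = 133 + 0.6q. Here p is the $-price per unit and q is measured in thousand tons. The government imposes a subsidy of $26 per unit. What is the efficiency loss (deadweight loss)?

$312.96 thousand

Competitive equilibrium: 227 − 0.48q = 133 + 0.6q → q* = 87.037, p* = 185.2222.
The subsidy lowers effective supply by 26: p = 107 + 0.6q.
New quantity: 227 − 0.48q = 107 + 0.6q → q' = 111.1111.
Overproduction Δq = 111.1111 − 87.037 = 24.0741; wedge = subsidy = 26.
Deadweight loss = ½ × 24.0741 × 26 = $312.96 thousand.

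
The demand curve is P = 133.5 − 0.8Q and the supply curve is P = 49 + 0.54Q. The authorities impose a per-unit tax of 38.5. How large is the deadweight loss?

Competitive equilibrium: 133.5 − 0.8Q = 49 + 0.54Q → Q* = 63.0597, P* = 83.0522.
With the tax, the buyer price exceeds the seller price by 38.5: (133.5 − 0.8Q) − (49 + 0.54Q) = 38.5 → Q' = 34.3284.
ΔQ = 63.0597 − 34.3284 = 28.7313; the wedge equals the tax, 38.5.
Deadweight loss = ½ × 28.7313 × 38.5 = 553.08.

553.08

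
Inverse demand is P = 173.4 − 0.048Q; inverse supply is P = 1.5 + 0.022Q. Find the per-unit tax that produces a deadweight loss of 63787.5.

94.5

Competitive equilibrium: 173.4 − 0.048Q = 1.5 + 0.022Q → Q* = 2455.7143, P* = 55.5257.
A tax t gives ΔQ = t/0.07 and wedge t, so DWL = t²/0.14.
t²/0.14 = 63787.5 → t² = 8930.25 → t = 94.5.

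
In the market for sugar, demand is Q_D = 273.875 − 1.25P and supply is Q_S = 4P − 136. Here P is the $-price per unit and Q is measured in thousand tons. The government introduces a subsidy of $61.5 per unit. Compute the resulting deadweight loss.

In inverse form: demand P = 219.1 − 0.8Q, supply P = 34 + 0.25Q.
Competitive equilibrium: 219.1 − 0.8Q = 34 + 0.25Q → Q* = 176.2857, P* = 78.0714.
The subsidy lowers effective supply by 61.5: P = 0.25Q − 27.5.
New quantity: 219.1 − 0.8Q = 0.25Q − 27.5 → Q' = 234.8571.
Overproduction ΔQ = 234.8571 − 176.2857 = 58.5714; wedge = subsidy = 61.5.
Deadweight loss = ½ × 58.5714 × 61.5 = $1801.07 thousand.

$1801.07 thousand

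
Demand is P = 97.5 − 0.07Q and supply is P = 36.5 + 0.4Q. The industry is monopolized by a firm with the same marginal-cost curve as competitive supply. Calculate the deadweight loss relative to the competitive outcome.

66.52

Competitive equilibrium: 97.5 − 0.07Q = 36.5 + 0.4Q → Q* = 129.7872, P* = 88.4149.
Marginal revenue: MR = 97.5 − 0.14Q. Set MR = MC: 97.5 − 0.14Q = 36.5 + 0.4Q → Q_m = 112.963.
Price P_m = 97.5 − 0.07·112.963 = 89.5926; MC(Q_m) = 36.5 + 0.4·112.963 = 81.6852.
Competitive Q* = 129.7872, so ΔQ = 16.8242; wedge = 89.5926 − 81.6852 = 7.9074.
Deadweight loss = ½ × 16.8242 × 7.9074 = 66.52.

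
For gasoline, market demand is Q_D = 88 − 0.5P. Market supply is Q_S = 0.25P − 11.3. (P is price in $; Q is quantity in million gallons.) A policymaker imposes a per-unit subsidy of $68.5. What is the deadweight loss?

In inverse form: demand P = 176 − 2Q, supply P = 45.2 + 4Q.
Competitive equilibrium: 176 − 2Q = 45.2 + 4Q → Q* = 21.8, P* = 132.4.
The subsidy lowers effective supply by 68.5: P = 4Q − 23.3.
New quantity: 176 − 2Q = 4Q − 23.3 → Q' = 33.2167.
Overproduction ΔQ = 33.2167 − 21.8 = 11.4167; wedge = subsidy = 68.5.
The triangle = ½ × 11.4167 × 68.5 = $391.02 million.

$391.02 million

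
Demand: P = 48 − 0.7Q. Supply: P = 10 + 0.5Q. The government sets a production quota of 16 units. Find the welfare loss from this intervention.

147.27

Competitive equilibrium: 48 − 0.7Q = 10 + 0.5Q → Q* = 31.6667, P* = 25.8333.
At Q = 16: demand price = 48 − 0.7·16 = 36.8; supply price = 10 + 0.5·16 = 18.
ΔQ = 31.6667 − 16 = 15.6667; wedge = 36.8 − 18 = 18.8.
Deadweight loss = ½ × 15.6667 × 18.8 = 147.27.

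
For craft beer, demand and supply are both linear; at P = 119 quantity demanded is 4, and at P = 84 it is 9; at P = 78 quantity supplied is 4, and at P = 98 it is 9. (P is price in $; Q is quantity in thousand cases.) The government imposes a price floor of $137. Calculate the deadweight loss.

Demand slope = (84 − 119)/(9 − 4) = −7, so P = 147 − 7Q.
Supply slope = (98 − 78)/(9 − 4) = 4, so P = 62 + 4Q.
Competitive equilibrium: 147 − 7Q = 62 + 4Q → Q* = 7.727273, P* = 92.909091.
At the floor P = 137, quantity demanded = (147 − 137)/7 = 1.428571.
Sellers' marginal cost at Q' = 1.428571: 62 + 4·1.428571 = 67.714284.
ΔQ = 7.727273 − 1.428571 = 6.298702; wedge = 137 − 67.714284 = 69.285716.
Welfare loss = ½ × 6.298702 × 69.285716 = $218.21 thousand.

$218.21 thousand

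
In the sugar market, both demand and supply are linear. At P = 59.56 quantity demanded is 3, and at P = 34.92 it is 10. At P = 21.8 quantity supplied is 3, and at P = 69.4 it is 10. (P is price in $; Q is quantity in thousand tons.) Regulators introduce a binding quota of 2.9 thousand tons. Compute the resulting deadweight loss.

$72.91 thousand

Demand slope = (34.92 − 59.56)/(10 − 3) = −3.52, so P = 70.12 − 3.52Q.
Supply slope = (69.4 − 21.8)/(10 − 3) = 6.8, so P = 1.4 + 6.8Q.
Competitive equilibrium: 70.12 − 3.52Q = 1.4 + 6.8Q → Q* = 6.6589, P* = 46.6806.
At Q = 2.9: demand price = 70.12 − 3.52·2.9 = 59.912; supply price = 1.4 + 6.8·2.9 = 21.12.
ΔQ = 6.6589 − 2.9 = 3.7589; wedge = 59.912 − 21.12 = 38.792.
Deadweight loss = ½ × 3.7589 × 38.792 = $72.91 thousand.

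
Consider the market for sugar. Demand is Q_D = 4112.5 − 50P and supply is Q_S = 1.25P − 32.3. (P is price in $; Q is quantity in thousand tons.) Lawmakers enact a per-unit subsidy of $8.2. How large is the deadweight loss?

$41 thousand

In inverse form: demand P = 82.25 − 0.02Q, supply P = 25.84 + 0.8Q.
Competitive equilibrium: 82.25 − 0.02Q = 25.84 + 0.8Q → Q* = 68.7927, P* = 80.8741.
The subsidy lowers effective supply by 8.2: P = 17.64 + 0.8Q.
New quantity: 82.25 − 0.02Q = 17.64 + 0.8Q → Q' = 78.7927.
Overproduction ΔQ = 78.7927 − 68.7927 = 10; wedge = subsidy = 8.2.
DWL = ½ × 10 × 8.2 = $41 thousand.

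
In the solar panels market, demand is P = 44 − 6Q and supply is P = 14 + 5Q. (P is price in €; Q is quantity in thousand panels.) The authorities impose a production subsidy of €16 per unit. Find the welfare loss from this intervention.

Competitive equilibrium: 44 − 6Q = 14 + 5Q → Q* = 2.7273, P* = 27.6364.
The subsidy lowers effective supply by 16: P = 5Q − 2.
New quantity: 44 − 6Q = 5Q − 2 → Q' = 4.1818.
Overproduction ΔQ = 4.1818 − 2.7273 = 1.4545; wedge = subsidy = 16.
Welfare loss = ½ × 1.4545 × 16 = €11.64 thousand.

€11.64 thousand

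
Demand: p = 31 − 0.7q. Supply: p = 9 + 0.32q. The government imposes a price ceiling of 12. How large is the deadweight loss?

75.83

Competitive equilibrium: 31 − 0.7q = 9 + 0.32q → q* = 21.5686, p* = 15.902.
At the ceiling p = 12, quantity supplied = (12 − 9)/0.32 = 9.375.
Willingness to pay at q' = 9.375: 31 − 0.7·9.375 = 24.4375.
Δq = 21.5686 − 9.375 = 12.1936; wedge = 24.4375 − 12 = 12.4375.
The triangle = ½ × 12.1936 × 12.4375 = 75.83.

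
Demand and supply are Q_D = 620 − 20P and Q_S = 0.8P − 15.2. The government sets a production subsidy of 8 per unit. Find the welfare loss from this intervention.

24.62

In inverse form: demand P = 31 − 0.05Q, supply P = 19 + 1.25Q.
Competitive equilibrium: 31 − 0.05Q = 19 + 1.25Q → Q* = 9.2308, P* = 30.5385.
The subsidy lowers effective supply by 8: P = 11 + 1.25Q.
New quantity: 31 − 0.05Q = 11 + 1.25Q → Q' = 15.3846.
Overproduction ΔQ = 15.3846 − 9.2308 = 6.1538; wedge = subsidy = 8.
The triangle = ½ × 6.1538 × 8 = 24.62.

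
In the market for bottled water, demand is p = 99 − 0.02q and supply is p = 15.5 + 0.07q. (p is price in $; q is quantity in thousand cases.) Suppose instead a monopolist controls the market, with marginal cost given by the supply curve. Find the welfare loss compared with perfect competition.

Competitive equilibrium: 99 − 0.02q = 15.5 + 0.07q → q* = 927.7778, p* = 80.4444.
Marginal revenue: MR = 99 − 0.04q. Set MR = MC: 99 − 0.04q = 15.5 + 0.07q → q_m = 759.0909.
Price p_m = 99 − 0.02·759.0909 = 83.8182; MC(q_m) = 15.5 + 0.07·759.0909 = 68.6364.
Competitive q* = 927.7778, so Δq = 168.6869; wedge = 83.8182 − 68.6364 = 15.1818.
Deadweight loss = ½ × 168.6869 × 15.1818 = $1280.49 thousand.

$1280.49 thousand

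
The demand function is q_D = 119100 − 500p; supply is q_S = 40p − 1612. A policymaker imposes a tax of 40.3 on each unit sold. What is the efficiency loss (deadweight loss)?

30075.74

In inverse form: demand p = 238.2 − 0.002q, supply p = 40.3 + 0.025q.
Competitive equilibrium: 238.2 − 0.002q = 40.3 + 0.025q → q* = 7329.6296, p* = 223.5407.
With the tax, the buyer price exceeds the seller price by 40.3: (238.2 − 0.002q) − (40.3 + 0.025q) = 40.3 → q' = 5837.037.
Δq = 7329.6296 − 5837.037 = 1492.5926; the wedge equals the tax, 40.3.
DWL = ½ × 1492.5926 × 40.3 = 30075.74.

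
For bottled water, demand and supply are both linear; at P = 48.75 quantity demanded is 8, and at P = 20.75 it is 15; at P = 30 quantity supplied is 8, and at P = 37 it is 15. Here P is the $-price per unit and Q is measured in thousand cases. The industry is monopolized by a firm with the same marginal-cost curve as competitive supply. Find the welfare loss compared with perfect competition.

Demand slope = (20.75 − 48.75)/(15 − 8) = −4, so P = 80.75 − 4Q.
Supply slope = (37 − 30)/(15 − 8) = 1, so P = 22 + Q.
Competitive equilibrium: 80.75 − 4Q = 22 + Q → Q* = 11.75, P* = 33.75.
Marginal revenue: MR = 80.75 − 8Q. Set MR = MC: 80.75 − 8Q = 22 + Q → Q_m = 6.5278.
Price P_m = 80.75 − 4·6.5278 = 54.6388; MC(Q_m) = 22 + 1·6.5278 = 28.5278.
Competitive Q* = 11.75, so ΔQ = 5.2222; wedge = 54.6388 − 28.5278 = 26.111.
Welfare loss = ½ × 5.2222 × 26.111 = $68.18 thousand.

$68.18 thousand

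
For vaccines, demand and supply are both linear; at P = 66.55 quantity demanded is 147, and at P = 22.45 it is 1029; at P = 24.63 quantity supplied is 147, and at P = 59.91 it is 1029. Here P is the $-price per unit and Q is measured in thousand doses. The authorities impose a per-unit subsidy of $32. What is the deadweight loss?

Demand slope = (22.45 − 66.55)/(1029 − 147) = −0.05, so P = 73.9 − 0.05Q.
Supply slope = (59.91 − 24.63)/(1029 − 147) = 0.04, so P = 18.75 + 0.04Q.
Competitive equilibrium: 73.9 − 0.05Q = 18.75 + 0.04Q → Q* = 612.7778, P* = 43.2611.
The subsidy lowers effective supply by 32: P = 0.04Q − 13.25.
New quantity: 73.9 − 0.05Q = 0.04Q − 13.25 → Q' = 968.3333.
Overproduction ΔQ = 968.3333 − 612.7778 = 355.5555; wedge = subsidy = 32.
DWL = ½ × 355.5555 × 32 = $5688.89 thousand.

$5688.89 thousand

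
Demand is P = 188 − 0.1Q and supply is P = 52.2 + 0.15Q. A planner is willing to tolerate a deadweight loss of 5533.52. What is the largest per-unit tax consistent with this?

Competitive equilibrium: 188 − 0.1Q = 52.2 + 0.15Q → Q* = 543.2, P* = 133.68.
A tax t gives ΔQ = t/0.25 and wedge t, so DWL = t²/0.5.
t²/0.5 = 5533.52 → t² = 2766.76 → t = 52.6.

52.6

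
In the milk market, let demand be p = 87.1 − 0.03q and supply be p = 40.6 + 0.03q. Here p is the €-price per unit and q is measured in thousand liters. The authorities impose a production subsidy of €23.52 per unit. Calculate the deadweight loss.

Competitive equilibrium: 87.1 − 0.03q = 40.6 + 0.03q → q* = 775, p* = 63.85.
The subsidy lowers effective supply by 23.52: p = 17.08 + 0.03q.
New quantity: 87.1 − 0.03q = 17.08 + 0.03q → q' = 1167.
Overproduction Δq = 1167 − 775 = 392; wedge = subsidy = 23.52.
Welfare loss = ½ × 392 × 23.52 = €4609.92 thousand.

€4609.92 thousand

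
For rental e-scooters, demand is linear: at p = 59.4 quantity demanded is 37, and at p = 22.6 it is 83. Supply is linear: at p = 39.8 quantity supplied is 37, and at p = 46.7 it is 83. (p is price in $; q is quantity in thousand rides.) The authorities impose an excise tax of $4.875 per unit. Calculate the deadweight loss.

Demand slope = (22.6 − 59.4)/(83 − 37) = −0.8, so p = 89 − 0.8q.
Supply slope = (46.7 − 39.8)/(83 − 37) = 0.15, so p = 34.25 + 0.15q.
Competitive equilibrium: 89 − 0.8q = 34.25 + 0.15q → q* = 57.6316, p* = 42.8947.
With the tax, the buyer price exceeds the seller price by 4.875: (89 − 0.8q) − (34.25 + 0.15q) = 4.875 → q' = 52.5.
Δq = 57.6316 − 52.5 = 5.1316; the wedge equals the tax, 4.875.
The triangle = ½ × 5.1316 × 4.875 = $12.51 thousand.

$12.51 thousand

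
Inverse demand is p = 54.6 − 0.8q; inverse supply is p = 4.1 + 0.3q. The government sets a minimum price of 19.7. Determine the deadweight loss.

Competitive equilibrium: 54.6 − 0.8q = 4.1 + 0.3q → q* = 45.9091, p* = 17.8727.
At the floor p = 19.7, quantity demanded = (54.6 − 19.7)/0.8 = 43.625.
Sellers' marginal cost at q' = 43.625: 4.1 + 0.3·43.625 = 17.1875.
Δq = 45.9091 − 43.625 = 2.2841; wedge = 19.7 − 17.1875 = 2.5125.
Welfare loss = ½ × 2.2841 × 2.5125 = 2.87.

2.87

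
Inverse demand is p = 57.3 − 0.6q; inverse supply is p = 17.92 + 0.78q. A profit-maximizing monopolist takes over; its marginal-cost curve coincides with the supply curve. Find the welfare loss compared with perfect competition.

Competitive equilibrium: 57.3 − 0.6q = 17.92 + 0.78q → q* = 28.5362, p* = 40.1783.
Marginal revenue: MR = 57.3 − 1.2q. Set MR = MC: 57.3 − 1.2q = 17.92 + 0.78q → q_m = 19.8889.
Price p_m = 57.3 − 0.6·19.8889 = 45.3667; MC(q_m) = 17.92 + 0.78·19.8889 = 33.4333.
Competitive q* = 28.5362, so Δq = 8.6473; wedge = 45.3667 − 33.4333 = 11.9334.
DWL = ½ × 8.6473 × 11.9334 = 51.60.

51.60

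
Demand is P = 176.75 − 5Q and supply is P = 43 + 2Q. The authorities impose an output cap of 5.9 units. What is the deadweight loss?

610.50

Competitive equilibrium: 176.75 − 5Q = 43 + 2Q → Q* = 19.1071, P* = 81.2143.
At Q = 5.9: demand price = 176.75 − 5·5.9 = 147.25; supply price = 43 + 2·5.9 = 54.8.
ΔQ = 19.1071 − 5.9 = 13.2071; wedge = 147.25 − 54.8 = 92.45.
DWL = ½ × 13.2071 × 92.45 = 610.50.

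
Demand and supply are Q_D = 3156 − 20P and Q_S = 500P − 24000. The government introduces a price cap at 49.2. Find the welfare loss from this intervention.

In inverse form: demand P = 157.8 − 0.05Q, supply P = 48 + 0.002Q.
Competitive equilibrium: 157.8 − 0.05Q = 48 + 0.002Q → Q* = 2111.5385, P* = 52.2231.
At the ceiling P = 49.2, quantity supplied = (49.2 − 48)/0.002 = 600.
Willingness to pay at Q' = 600: 157.8 − 0.05·600 = 127.8.
ΔQ = 2111.5385 − 600 = 1511.5385; wedge = 127.8 − 49.2 = 78.6.
Deadweight loss = ½ × 1511.5385 × 78.6 = 59403.46.

59403.46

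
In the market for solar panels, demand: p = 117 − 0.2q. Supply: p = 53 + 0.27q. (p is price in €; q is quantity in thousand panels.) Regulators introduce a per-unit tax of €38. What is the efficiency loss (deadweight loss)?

Competitive equilibrium: 117 − 0.2q = 53 + 0.27q → q* = 136.1702, p* = 89.766.
With the tax, the buyer price exceeds the seller price by 38: (117 − 0.2q) − (53 + 0.27q) = 38 → q' = 55.3191.
Δq = 136.1702 − 55.3191 = 80.8511; the wedge equals the tax, 38.
DWL = ½ × 80.8511 × 38 = €1536.17 thousand.

€1536.17 thousand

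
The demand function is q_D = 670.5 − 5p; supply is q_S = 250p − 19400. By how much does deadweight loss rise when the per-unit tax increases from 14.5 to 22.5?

725.49

In inverse form: demand p = 134.1 − 0.2q, supply p = 77.6 + 0.004q.
Competitive equilibrium: 134.1 − 0.2q = 77.6 + 0.004q → q* = 276.9608, p* = 78.7078.
For a per-unit tax t: Δq = t/0.204, so DWL = ½·t·(t/0.204) = t²/0.408.
At t = 14.5: DWL = 515.319. At t = 22.5: DWL = 1240.809.
Increase = 1240.809 − 515.319 = 725.49.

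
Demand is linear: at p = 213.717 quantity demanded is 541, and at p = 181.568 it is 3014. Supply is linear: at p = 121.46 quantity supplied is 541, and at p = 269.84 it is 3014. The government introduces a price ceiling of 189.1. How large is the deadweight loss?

Demand slope = (181.568 − 213.717)/(3014 − 541) = −0.013, so p = 220.75 − 0.013q.
Supply slope = (269.84 − 121.46)/(3014 − 541) = 0.06, so p = 89 + 0.06q.
Competitive equilibrium: 220.75 − 0.013q = 89 + 0.06q → q* = 1804.7945, p* = 197.2877.
At the ceiling p = 189.1, quantity supplied = (189.1 − 89)/0.06 = 1668.3333.
Willingness to pay at q' = 1668.3333: 220.75 − 0.013·1668.3333 = 199.0617.
Δq = 1804.7945 − 1668.3333 = 136.4612; wedge = 199.0617 − 189.1 = 9.9617.
Welfare loss = ½ × 136.4612 × 9.9617 = 679.69.

679.69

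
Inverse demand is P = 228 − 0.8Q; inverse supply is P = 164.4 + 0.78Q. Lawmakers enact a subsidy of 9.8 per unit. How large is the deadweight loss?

30.39

Competitive equilibrium: 228 − 0.8Q = 164.4 + 0.78Q → Q* = 40.2532, P* = 195.7975.
The subsidy lowers effective supply by 9.8: P = 154.6 + 0.78Q.
New quantity: 228 − 0.8Q = 154.6 + 0.78Q → Q' = 46.4557.
Overproduction ΔQ = 46.4557 − 40.2532 = 6.2025; wedge = subsidy = 9.8.
Welfare loss = ½ × 6.2025 × 9.8 = 30.39.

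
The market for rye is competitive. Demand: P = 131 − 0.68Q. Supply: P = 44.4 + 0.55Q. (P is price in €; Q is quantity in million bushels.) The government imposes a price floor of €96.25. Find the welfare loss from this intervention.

€229.17 million

Competitive equilibrium: 131 − 0.68Q = 44.4 + 0.55Q → Q* = 70.4065, P* = 83.1236.
At the floor P = 96.25, quantity demanded = (131 − 96.25)/0.68 = 51.1029.
Sellers' marginal cost at Q' = 51.1029: 44.4 + 0.55·51.1029 = 72.5066.
ΔQ = 70.4065 − 51.1029 = 19.3036; wedge = 96.25 − 72.5066 = 23.7434.
The triangle = ½ × 19.3036 × 23.7434 = €229.17 million.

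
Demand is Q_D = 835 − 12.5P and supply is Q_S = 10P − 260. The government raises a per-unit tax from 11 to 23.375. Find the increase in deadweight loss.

In inverse form: demand P = 66.8 − 0.08Q, supply P = 26 + 0.1Q.
Competitive equilibrium: 66.8 − 0.08Q = 26 + 0.1Q → Q* = 226.6667, P* = 48.6667.
For a per-unit tax t: ΔQ = t/0.18, so DWL = ½·t·(t/0.18) = t²/0.36.
At t = 11: DWL = 336.111. At t = 23.375: DWL = 1517.752.
Increase = 1517.752 − 336.111 = 1181.64.

1181.64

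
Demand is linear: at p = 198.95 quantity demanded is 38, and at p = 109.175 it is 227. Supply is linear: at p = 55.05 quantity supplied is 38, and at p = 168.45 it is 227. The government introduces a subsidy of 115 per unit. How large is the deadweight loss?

Demand slope = (109.175 − 198.95)/(227 − 38) = −0.475, so p = 217 − 0.475q.
Supply slope = (168.45 − 55.05)/(227 − 38) = 0.6, so p = 32.25 + 0.6q.
Competitive equilibrium: 217 − 0.475q = 32.25 + 0.6q → q* = 171.8605, p* = 135.3663.
The subsidy lowers effective supply by 115: p = 0.6q − 82.75.
New quantity: 217 − 0.475q = 0.6q − 82.75 → q' = 278.8372.
Overproduction Δq = 278.8372 − 171.8605 = 106.9767; wedge = subsidy = 115.
The triangle = ½ × 106.9767 × 115 = 6151.16.

6151.16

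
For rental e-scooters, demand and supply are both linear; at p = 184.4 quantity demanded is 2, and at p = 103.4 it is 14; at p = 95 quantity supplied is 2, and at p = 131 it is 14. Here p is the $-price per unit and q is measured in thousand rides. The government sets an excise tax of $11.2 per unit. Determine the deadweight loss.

$6.43 thousand

Demand slope = (103.4 − 184.4)/(14 − 2) = −6.75, so p = 197.9 − 6.75q.
Supply slope = (131 − 95)/(14 − 2) = 3, so p = 89 + 3q.
Competitive equilibrium: 197.9 − 6.75q = 89 + 3q → q* = 11.1692, p* = 122.5077.
With the tax, the buyer price exceeds the seller price by 11.2: (197.9 − 6.75q) − (89 + 3q) = 11.2 → q' = 10.0205.
Δq = 11.1692 − 10.0205 = 1.1487; the wedge equals the tax, 11.2.
DWL = ½ × 1.1487 × 11.2 = $6.43 thousand.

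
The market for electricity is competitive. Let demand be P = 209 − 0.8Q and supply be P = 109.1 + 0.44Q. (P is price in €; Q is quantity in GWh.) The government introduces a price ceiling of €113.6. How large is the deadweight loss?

Competitive equilibrium: 209 − 0.8Q = 109.1 + 0.44Q → Q* = 80.5645, P* = 144.5484.
At the ceiling P = 113.6, quantity supplied = (113.6 − 109.1)/0.44 = 10.2273.
Willingness to pay at Q' = 10.2273: 209 − 0.8·10.2273 = 200.8182.
ΔQ = 80.5645 − 10.2273 = 70.3372; wedge = 200.8182 − 113.6 = 87.2182.
Welfare loss = ½ × 70.3372 × 87.2182 = €3067.34.

€3067.34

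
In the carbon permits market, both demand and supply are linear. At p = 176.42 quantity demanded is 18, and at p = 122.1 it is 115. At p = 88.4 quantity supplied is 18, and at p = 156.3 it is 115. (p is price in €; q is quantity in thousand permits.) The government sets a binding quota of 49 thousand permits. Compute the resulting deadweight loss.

€951.22 thousand

Demand slope = (122.1 − 176.42)/(115 − 18) = −0.56, so p = 186.5 − 0.56q.
Supply slope = (156.3 − 88.4)/(115 − 18) = 0.7, so p = 75.8 + 0.7q.
Competitive equilibrium: 186.5 − 0.56q = 75.8 + 0.7q → q* = 87.8571, p* = 137.3.
At q = 49: demand price = 186.5 − 0.56·49 = 159.06; supply price = 75.8 + 0.7·49 = 110.1.
Δq = 87.8571 − 49 = 38.8571; wedge = 159.06 − 110.1 = 48.96.
DWL = ½ × 38.8571 × 48.96 = €951.22 thousand.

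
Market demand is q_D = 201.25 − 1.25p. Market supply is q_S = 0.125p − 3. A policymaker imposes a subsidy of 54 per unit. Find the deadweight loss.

In inverse form: demand p = 161 − 0.8q, supply p = 24 + 8q.
Competitive equilibrium: 161 − 0.8q = 24 + 8q → q* = 15.5682, p* = 148.5455.
The subsidy lowers effective supply by 54: p = 8q − 30.
New quantity: 161 − 0.8q = 8q − 30 → q' = 21.7045.
Overproduction Δq = 21.7045 − 15.5682 = 6.1363; wedge = subsidy = 54.
The triangle = ½ × 6.1363 × 54 = 165.68.

165.68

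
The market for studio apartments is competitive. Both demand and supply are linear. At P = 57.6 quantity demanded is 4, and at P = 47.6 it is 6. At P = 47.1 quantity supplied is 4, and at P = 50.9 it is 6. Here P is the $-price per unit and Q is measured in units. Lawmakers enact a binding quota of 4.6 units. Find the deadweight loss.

Demand slope = (47.6 − 57.6)/(6 − 4) = −5, so P = 77.6 − 5Q.
Supply slope = (50.9 − 47.1)/(6 − 4) = 1.9, so P = 39.5 + 1.9Q.
Competitive equilibrium: 77.6 − 5Q = 39.5 + 1.9Q → Q* = 5.5217, P* = 49.9913.
At Q = 4.6: demand price = 77.6 − 5·4.6 = 54.6; supply price = 39.5 + 1.9·4.6 = 48.24.
ΔQ = 5.5217 − 4.6 = 0.9217; wedge = 54.6 − 48.24 = 6.36.
The triangle = ½ × 0.9217 × 6.36 = $2.93.

$2.93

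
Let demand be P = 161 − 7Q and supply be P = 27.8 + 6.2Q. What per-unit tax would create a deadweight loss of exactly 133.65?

Competitive equilibrium: 161 − 7Q = 27.8 + 6.2Q → Q* = 10.0909, P* = 90.3636.
A tax t gives ΔQ = t/13.2 and wedge t, so DWL = t²/26.4.
t²/26.4 = 133.65 → t² = 3528.36 → t = 59.4.

59.4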